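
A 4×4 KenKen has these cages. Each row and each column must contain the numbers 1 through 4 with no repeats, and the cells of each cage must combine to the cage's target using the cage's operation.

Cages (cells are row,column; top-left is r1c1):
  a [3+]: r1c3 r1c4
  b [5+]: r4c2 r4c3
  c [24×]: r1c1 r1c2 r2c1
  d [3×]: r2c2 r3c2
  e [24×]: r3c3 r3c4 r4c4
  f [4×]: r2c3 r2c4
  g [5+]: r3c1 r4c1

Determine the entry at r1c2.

The only place for 2 in row 2 is r2c1.
The only place for 3 in row 2 is r2c2.
Cage c has product 24; hence r1c1 = 3.
3 is placed in column 2, leaving r1c2 = 4.
3 is placed in column 2, so r3c2 = 1.
Column 2 now contains 1, which forces r4c2 = 2.
1 is placed in row 3; hence r3c1 = 4.
Cage g's pair has sum 5, leaving r4c1 = 1.
Cage b needs two cells with sum 5, so r4c3 = 3.
Row 4 already has 3; hence r4c4 = 4.
Cage f's pair has product 4, so r2c3 = 4.
4 is placed in column 4, which forces r2c4 = 1.
Column 3 already has 3; hence r3c3 = 2.
Cage e has product 24; hence r3c4 = 3.
2 is placed in column 3, so r1c3 = 1.
Column 4 now contains 1, leaving r1c4 = 2.
The full grid is 3 4 1 2 / 2 3 4 1 / 4 1 2 3 / 1 2 3 4.

4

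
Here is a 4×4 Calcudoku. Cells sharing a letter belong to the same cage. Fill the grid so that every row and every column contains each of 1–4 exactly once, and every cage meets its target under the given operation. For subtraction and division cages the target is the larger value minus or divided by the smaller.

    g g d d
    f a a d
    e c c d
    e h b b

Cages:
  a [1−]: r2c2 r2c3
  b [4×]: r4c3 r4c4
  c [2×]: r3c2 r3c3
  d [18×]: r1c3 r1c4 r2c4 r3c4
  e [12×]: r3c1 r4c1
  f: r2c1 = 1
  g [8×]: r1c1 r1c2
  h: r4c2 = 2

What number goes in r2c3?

4

The 4 cells of cage d must have product 18; hence r1c3 = 3.
Cage f is a single given cell, leaving r2c1 = 1.
H is a freebie, which forces r4c2 = 2.
Cage g's pair has product 8, leaving r1c1 = 2.
2 is placed in column 2, so r1c2 = 4.
Row 1 now contains 2; hence r1c4 = 1.
Cage a needs two cells with difference 1; hence r2c2 = 3.
Row 2 now contains 3, which forces r2c4 = 2.
2 is placed in column 2, so r3c2 = 1.
Cage c's pair has product 2, leaving r3c3 = 2.
Column 4 now contains 2; hence r3c4 = 3.
1 is placed in column 4, leaving r4c4 = 4.
Row 2 now contains 2, which forces r2c3 = 4.
Row 3 now contains 3; hence r3c1 = 4.
4 is placed in row 4, leaving r4c1 = 3.
4 is placed in row 4, so r4c3 = 1.
Completed grid: 2 4 3 1 / 1 3 4 2 / 4 1 2 3 / 3 2 1 4.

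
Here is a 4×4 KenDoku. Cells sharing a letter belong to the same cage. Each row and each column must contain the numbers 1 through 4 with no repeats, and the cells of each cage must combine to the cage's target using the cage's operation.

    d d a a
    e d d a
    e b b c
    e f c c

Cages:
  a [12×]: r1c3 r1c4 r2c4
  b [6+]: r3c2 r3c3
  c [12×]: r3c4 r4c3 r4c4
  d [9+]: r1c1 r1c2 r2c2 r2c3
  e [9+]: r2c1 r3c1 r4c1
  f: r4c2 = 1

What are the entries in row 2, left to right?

4 3 1 2

Cage f is given, which forces r4c2 = 1.
Row 3 needs a 1, and only r3c4 is open for it.
Row 2 needs a 1, and only r2c3 is open for it.
1 is placed in column 3, so r1c3 = 2.
Cage a needs product 12, leaving r1c4 = 3.
Cage a needs product 12, so r2c4 = 2.
Column 3 already has 2; hence r3c3 = 4.
4 is placed in column 3; hence r4c3 = 3.
Column 4 now contains 3, leaving r4c4 = 4.
Row 1 already has 3, leaving r1c1 = 1.
Row 1 already has 3, so r1c2 = 4.
Cage e has sum 9; hence r2c1 = 4.
Cage d has sum 9, so r2c2 = 3.
Cage e needs sum 9, so r3c1 = 3.
4 is placed in row 3, so r3c2 = 2.
4 is placed in row 4, which forces r4c1 = 2.
Completed grid: 1 4 2 3 / 4 3 1 2 / 3 2 4 1 / 2 1 3 4.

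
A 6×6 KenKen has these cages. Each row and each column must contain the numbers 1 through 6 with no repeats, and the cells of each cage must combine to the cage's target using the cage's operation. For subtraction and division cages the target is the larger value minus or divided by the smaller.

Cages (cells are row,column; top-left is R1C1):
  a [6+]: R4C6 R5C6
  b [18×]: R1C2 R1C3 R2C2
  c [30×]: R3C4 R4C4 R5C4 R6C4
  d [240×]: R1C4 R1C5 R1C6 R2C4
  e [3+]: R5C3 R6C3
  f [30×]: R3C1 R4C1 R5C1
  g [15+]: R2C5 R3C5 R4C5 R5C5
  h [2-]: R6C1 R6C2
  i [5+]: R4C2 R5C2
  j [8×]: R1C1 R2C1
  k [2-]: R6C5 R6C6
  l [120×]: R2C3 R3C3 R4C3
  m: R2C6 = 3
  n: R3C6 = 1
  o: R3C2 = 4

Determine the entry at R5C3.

Cage m is given, leaving R2C6 = 3.
Cage o is a single given cell, so R3C2 = 4.
N is a freebie; hence R3C6 = 1.
In column 2, 5 can only go at R6C2, so R6C2 = 5.
Cage h needs two cells with difference 2; hence R6C1 = 3.
In column 3, 3 can only go at R1C3, so R1C3 = 3.
Row 1 needs a 1, and only R1C2 is open for it.
1 is placed in column 2; hence R2C2 = 6.
In row 2, 1 can only go at R2C5, so R2C5 = 1.
Row 3 needs a 2, and only R3C4 is open for it.
Column 4 already has 2; hence R6C4 = 1.
The two cells of cage e must have sum 3, so R5C3 = 1.
Row 6 now contains 1, so R6C3 = 2.
Cage f has product 30, leaving R4C1 = 1.
The only place for 2 in row 2 is R2C1.
2 is placed in column 1, which forces R1C1 = 4.
Cage d has product 240, which forces R2C4 = 4.
Row 2 now contains 4, leaving R2C3 = 5.
Cage l needs product 120, so R3C3 = 6.
Cage l has product 120, leaving R4C3 = 4.
Row 4 already has 4, so R4C6 = 2.
Column 6 already has 2, so R5C6 = 4.
Column 6 already has 4; hence R6C6 = 6.
Cage d needs product 240, leaving R1C4 = 6.
Cage d needs product 240, leaving R1C5 = 2.
6 is placed in column 6, so R1C6 = 5.
Row 3 already has 6, which forces R3C1 = 5.
Row 3 already has 5, which forces R3C5 = 3.
Row 4 now contains 2; hence R4C2 = 3.
3 is placed in row 4, so R4C4 = 5.
Row 4 now contains 5, which forces R4C5 = 6.
The 3 cells of cage f must have product 30, which forces R5C1 = 6.
The two cells of cage i must have sum 5, which forces R5C2 = 2.
Column 4 already has 5, which forces R5C4 = 3.
Column 5 already has 6; hence R5C5 = 5.
Row 6 now contains 6, so R6C5 = 4.
Completed grid: 4 1 3 6 2 5 / 2 6 5 4 1 3 / 5 4 6 2 3 1 / 1 3 4 5 6 2 / 6 2 1 3 5 4 / 3 5 2 1 4 6.

1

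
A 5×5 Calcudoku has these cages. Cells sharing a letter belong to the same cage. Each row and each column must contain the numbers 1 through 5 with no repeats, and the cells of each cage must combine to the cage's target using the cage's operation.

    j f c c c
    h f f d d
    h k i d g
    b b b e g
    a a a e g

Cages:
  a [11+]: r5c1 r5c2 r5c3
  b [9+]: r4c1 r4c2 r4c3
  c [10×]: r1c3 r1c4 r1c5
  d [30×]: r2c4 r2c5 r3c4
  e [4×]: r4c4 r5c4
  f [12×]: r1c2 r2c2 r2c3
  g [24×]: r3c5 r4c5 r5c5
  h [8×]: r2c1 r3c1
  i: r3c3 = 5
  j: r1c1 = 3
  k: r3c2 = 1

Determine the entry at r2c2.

3

Cage j is a single given cell, leaving r1c1 = 3.
Cage k is a single given cell, so r3c2 = 1.
I is a freebie; hence r3c3 = 5.
Cage f needs product 12; hence r2c2 = 3.
Cage d needs product 30, which forces r3c4 = 3.
Cage b needs sum 9; hence r4c3 = 3.
The 3 cells of cage g must have product 24, leaving r5c5 = 3.
Row 1 needs a 4, and only r1c2 is open for it.
Cage f has product 12, leaving r2c3 = 1.
Column 3 already has 1, leaving r1c3 = 2.
Column 3 already has 2, so r5c3 = 4.
4 is placed in row 5; hence r5c4 = 1.
Column 4 now contains 1, which forces r1c4 = 5.
Cage c needs product 10; hence r1c5 = 1.
Column 4 already has 5, which forces r2c4 = 2.
Row 2 now contains 2, so r2c5 = 5.
Column 4 now contains 1, leaving r4c4 = 4.
4 is placed in row 4, which forces r4c5 = 2.
Row 2 now contains 2, which forces r2c1 = 4.
The two cells of cage h must have product 8, so r3c1 = 2.
Column 5 already has 2, which forces r3c5 = 4.
4 is placed in row 4, which forces r4c1 = 1.
Row 4 already has 2; hence r4c2 = 5.
Column 1 already has 2; hence r5c1 = 5.
Column 2 already has 5, which forces r5c2 = 2.
The full grid is 3 4 2 5 1 / 4 3 1 2 5 / 2 1 5 3 4 / 1 5 3 4 2 / 5 2 4 1 3.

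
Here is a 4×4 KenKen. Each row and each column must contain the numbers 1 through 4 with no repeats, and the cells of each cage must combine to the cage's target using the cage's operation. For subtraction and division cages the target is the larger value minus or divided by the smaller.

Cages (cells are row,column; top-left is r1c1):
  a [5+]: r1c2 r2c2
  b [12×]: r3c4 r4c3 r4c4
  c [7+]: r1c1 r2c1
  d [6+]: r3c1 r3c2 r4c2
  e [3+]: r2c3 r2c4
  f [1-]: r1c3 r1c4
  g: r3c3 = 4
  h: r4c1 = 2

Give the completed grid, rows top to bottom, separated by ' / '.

G is a freebie, leaving r3c3 = 4.
Cage h is a single given cell, so r4c1 = 2.
Cage d has sum 6, which forces r3c2 = 2.
Cage b needs product 12, so r4c4 = 4.
In row 2, 3 can only go at r2c1, so r2c1 = 3.
3 is placed in column 1, so r1c1 = 4.
4 is placed in row 1, which forces r1c2 = 1.
Column 2 already has 1, leaving r2c2 = 4.
3 is placed in column 1, which forces r3c1 = 1.
Row 3 already has 1, leaving r3c4 = 3.
Cage d has sum 6, leaving r4c2 = 3.
Row 4 now contains 3, so r4c3 = 1.
Cage f's pair has difference 1, which forces r1c3 = 3.
Column 4 now contains 3, so r1c4 = 2.
Column 3 now contains 1, leaving r2c3 = 2.
The two cells of cage e must have sum 3, which forces r2c4 = 1.

4 1 3 2 / 3 4 2 1 / 1 2 4 3 / 2 3 1 4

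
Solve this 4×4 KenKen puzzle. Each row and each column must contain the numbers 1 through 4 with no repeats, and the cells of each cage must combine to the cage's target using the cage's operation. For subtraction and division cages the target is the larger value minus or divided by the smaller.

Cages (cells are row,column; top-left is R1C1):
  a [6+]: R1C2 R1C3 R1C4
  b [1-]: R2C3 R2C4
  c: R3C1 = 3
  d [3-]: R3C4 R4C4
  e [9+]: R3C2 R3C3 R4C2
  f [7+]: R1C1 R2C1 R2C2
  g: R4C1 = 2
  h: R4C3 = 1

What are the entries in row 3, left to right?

3 4 2 1

Cage c is given, which forces R3C1 = 3.
Cage g is a single given cell; hence R4C1 = 2.
Cage h is given, so R4C3 = 1.
1 is placed in row 4, so R4C4 = 4.
Cage f has sum 7, so R2C2 = 2.
2 is placed in column 2, which forces R3C2 = 4.
Row 3 now contains 4, which forces R3C3 = 2.
Column 4 now contains 4; hence R3C4 = 1.
4 is placed in row 4, which forces R4C2 = 3.
3 is placed in column 2; hence R1C2 = 1.
2 is placed in column 3, leaving R1C3 = 3.
Cage a needs sum 6, which forces R1C4 = 2.
The two cells of cage b must have difference 1, which forces R2C3 = 4.
1 is placed in column 4, which forces R2C4 = 3.
1 is placed in row 1, so R1C1 = 4.
Row 2 already has 4, leaving R2C1 = 1.
Filled in: 4 1 3 2 / 1 2 4 3 / 3 4 2 1 / 2 3 1 4.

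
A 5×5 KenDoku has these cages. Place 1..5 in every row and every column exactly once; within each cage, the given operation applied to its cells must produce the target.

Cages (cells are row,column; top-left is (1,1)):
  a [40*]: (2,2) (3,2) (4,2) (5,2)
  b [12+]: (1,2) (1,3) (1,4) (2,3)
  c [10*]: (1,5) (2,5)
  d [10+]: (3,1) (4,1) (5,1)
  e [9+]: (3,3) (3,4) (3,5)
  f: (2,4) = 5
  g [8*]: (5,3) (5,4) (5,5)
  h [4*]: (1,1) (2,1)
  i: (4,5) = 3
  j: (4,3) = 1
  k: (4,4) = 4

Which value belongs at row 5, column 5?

4

F is a freebie, leaving (2,4) = 5.
5 is placed in row 2, so (2,5) = 2.
Cage j is given, leaving (4,3) = 1.
Cage k is given; hence (4,4) = 4.
Cage i is a single given cell, which forces (4,5) = 3.
Column 5 now contains 2; hence (1,5) = 5.
Row 2 needs a 3, and only (2,3) is open for it.
Cage e has sum 9, so (3,4) = 3.
The 4 cells of cage b must have sum 12, which forces (1,2) = 3.
Cage b has sum 12; hence (1,3) = 4.
3 is placed in column 4, so (1,4) = 2.
Column 3 now contains 4, so (5,3) = 2.
Column 4 already has 2, so (5,4) = 1.
Row 5 now contains 1, so (5,5) = 4.
Row 1 now contains 4, which forces (1,1) = 1.
Cage h's pair has product 4, so (2,1) = 4.
4 is placed in row 2; hence (2,2) = 1.
Column 2 now contains 1; hence (3,2) = 4.
2 is placed in column 3, leaving (3,3) = 5.
Column 5 already has 4, leaving (3,5) = 1.
Cage a needs product 40, leaving (4,2) = 2.
Row 5 already has 4, leaving (5,1) = 3.
Row 5 already has 4; hence (5,2) = 5.
5 is placed in row 3, leaving (3,1) = 2.
Row 4 now contains 2, so (4,1) = 5.
Completed grid: 1 3 4 2 5 / 4 1 3 5 2 / 2 4 5 3 1 / 5 2 1 4 3 / 3 5 2 1 4.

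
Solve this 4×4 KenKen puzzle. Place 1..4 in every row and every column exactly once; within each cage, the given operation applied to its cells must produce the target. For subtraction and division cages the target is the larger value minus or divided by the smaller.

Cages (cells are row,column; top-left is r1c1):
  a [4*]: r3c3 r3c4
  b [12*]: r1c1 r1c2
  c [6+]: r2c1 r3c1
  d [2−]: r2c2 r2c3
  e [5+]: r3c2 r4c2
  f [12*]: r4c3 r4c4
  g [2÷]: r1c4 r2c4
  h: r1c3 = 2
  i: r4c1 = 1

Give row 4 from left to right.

1 2 4 3

Cage h is given; hence r1c3 = 2.
Cage i is given, which forces r4c1 = 1.
The two cells of cage g must have quotient 2, so r2c4 = 2.
Row 2 already has 2, leaving r2c1 = 4.
Cage c needs two cells with sum 6, so r3c1 = 2.
Column 1 already has 4, which forces r1c1 = 3.
Cage b needs two cells with product 12, which forces r1c2 = 4.
4 is placed in row 1; hence r1c4 = 1.
1 is placed in column 4; hence r3c4 = 4.
4 is placed in column 2, which forces r4c2 = 2.
Column 4 already has 4, so r4c4 = 3.
Cage e needs two cells with sum 5, so r3c2 = 3.
4 is placed in row 3, leaving r3c3 = 1.
Row 4 now contains 3, which forces r4c3 = 4.
Column 2 already has 3, which forces r2c2 = 1.
Column 3 now contains 1, so r2c3 = 3.
Filled in: 3 4 2 1 / 4 1 3 2 / 2 3 1 4 / 1 2 4 3.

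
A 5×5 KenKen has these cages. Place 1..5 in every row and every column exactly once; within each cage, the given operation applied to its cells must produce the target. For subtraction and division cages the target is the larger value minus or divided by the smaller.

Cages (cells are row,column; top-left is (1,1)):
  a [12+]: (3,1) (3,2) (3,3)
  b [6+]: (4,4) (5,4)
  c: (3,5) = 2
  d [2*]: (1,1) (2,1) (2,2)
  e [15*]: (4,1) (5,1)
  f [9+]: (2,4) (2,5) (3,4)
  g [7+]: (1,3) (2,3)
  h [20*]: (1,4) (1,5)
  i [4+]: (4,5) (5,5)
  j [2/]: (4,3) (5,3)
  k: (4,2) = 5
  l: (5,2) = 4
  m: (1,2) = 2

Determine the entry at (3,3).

5

Cage d has product 2, leaving (1,1) = 1.
Cage m is given, leaving (1,2) = 2.
Cage d needs product 2, so (2,1) = 2.
Cage d needs product 2, leaving (2,2) = 1.
Cage c is given, leaving (3,5) = 2.
Cage k is a single given cell, so (4,2) = 5.
Cage l is a single given cell, so (5,2) = 4.
Column 2 now contains 4; hence (3,2) = 3.
Cage f has sum 9, so (3,4) = 1.
5 is placed in row 4; hence (4,1) = 3.
Column 4 already has 1, so (4,4) = 4.
Row 4 already has 3; hence (4,5) = 1.
Cage e needs two cells with product 15, so (5,1) = 5.
Row 5 now contains 5, which forces (5,4) = 2.
1 is placed in column 5, so (5,5) = 3.
Column 4 already has 4, which forces (1,4) = 5.
Cage h needs two cells with product 20, so (1,5) = 4.
The 3 cells of cage f must have sum 9, which forces (2,4) = 3.
Column 5 already has 3, so (2,5) = 5.
Column 1 already has 5; hence (3,1) = 4.
Cage a has sum 12, leaving (3,3) = 5.
1 is placed in row 4; hence (4,3) = 2.
2 is placed in row 5, so (5,3) = 1.
Row 1 already has 4; hence (1,3) = 3.
3 is placed in row 2; hence (2,3) = 4.
Filled in: 1 2 3 5 4 / 2 1 4 3 5 / 4 3 5 1 2 / 3 5 2 4 1 / 5 4 1 2 3.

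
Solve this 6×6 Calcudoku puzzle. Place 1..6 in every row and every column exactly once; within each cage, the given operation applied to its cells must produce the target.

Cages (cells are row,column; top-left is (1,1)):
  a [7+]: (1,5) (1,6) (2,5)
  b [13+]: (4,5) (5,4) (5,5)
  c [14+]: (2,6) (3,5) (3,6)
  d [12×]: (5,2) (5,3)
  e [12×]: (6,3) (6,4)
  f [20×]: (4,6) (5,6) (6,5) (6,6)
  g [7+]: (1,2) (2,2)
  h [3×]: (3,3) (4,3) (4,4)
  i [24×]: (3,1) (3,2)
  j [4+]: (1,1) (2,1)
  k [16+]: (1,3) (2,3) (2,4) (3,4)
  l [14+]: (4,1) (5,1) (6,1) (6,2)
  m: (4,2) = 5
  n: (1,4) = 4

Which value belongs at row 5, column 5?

4

Cage n is given, so (1,4) = 4.
Cage h has product 3, so (3,3) = 1.
Cage m is given, which forces (4,2) = 5.
Cage h has product 3, which forces (4,3) = 3.
Cage h has product 3, so (4,4) = 1.
The 3 cells of cage c must have sum 14, so (2,6) = 6.
Row 3 needs a 2, and only (3,4) is open for it.
Row 2 needs a 2, and only (2,5) is open for it.
The 3 cells of cage a must have sum 7; hence (1,5) = 3.
The 3 cells of cage a must have sum 7; hence (1,6) = 2.
Column 5 now contains 3, leaving (3,5) = 5.
5 is placed in row 3, so (3,6) = 3.
The 4 cells of cage f must have product 20, leaving (4,6) = 4.
Cage f has product 20, which forces (5,6) = 1.
2 is placed in column 5; hence (6,5) = 1.
Cage f needs product 20, so (6,6) = 5.
Row 1 now contains 3, which forces (1,1) = 1.
Row 1 now contains 3; hence (1,2) = 6.
6 is placed in row 1; hence (1,3) = 5.
Cage j needs two cells with sum 4, so (2,1) = 3.
Cage g's pair has sum 7, which forces (2,2) = 1.
Column 3 already has 5, so (2,3) = 4.
3 is placed in row 2, so (2,4) = 5.
6 is placed in column 2, leaving (3,2) = 4.
4 is placed in row 4, leaving (4,5) = 6.
Cage b has sum 13, so (5,4) = 3.
Cage b needs sum 13, so (5,5) = 4.
Column 3 already has 4, so (6,3) = 2.
Column 4 now contains 3, leaving (6,4) = 6.
4 is placed in row 3; hence (3,1) = 6.
6 is placed in row 4, so (4,1) = 2.
The 4 cells of cage l must have sum 14; hence (5,1) = 5.
3 is placed in row 5, which forces (5,2) = 2.
Column 3 already has 2, so (5,3) = 6.
Row 6 now contains 6, leaving (6,1) = 4.
Row 6 already has 2, so (6,2) = 3.
Filled in: 1 6 5 4 3 2 / 3 1 4 5 2 6 / 6 4 1 2 5 3 / 2 5 3 1 6 4 / 5 2 6 3 4 1 / 4 3 2 6 1 5.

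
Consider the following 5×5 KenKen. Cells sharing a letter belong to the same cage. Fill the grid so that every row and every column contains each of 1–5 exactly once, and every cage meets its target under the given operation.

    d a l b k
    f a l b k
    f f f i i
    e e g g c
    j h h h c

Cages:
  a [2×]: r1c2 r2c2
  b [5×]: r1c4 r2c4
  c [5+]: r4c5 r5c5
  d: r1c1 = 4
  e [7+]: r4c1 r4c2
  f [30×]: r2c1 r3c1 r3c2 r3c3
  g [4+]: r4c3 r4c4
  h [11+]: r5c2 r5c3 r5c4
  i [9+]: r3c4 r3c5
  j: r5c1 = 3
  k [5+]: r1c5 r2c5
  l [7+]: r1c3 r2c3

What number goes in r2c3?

4

Cage d is a single given cell, which forces r1c1 = 4.
J is a freebie, which forces r5c1 = 3.
Row 2 needs a 3, and only r2c5 is open for it.
The two cells of cage k must have sum 5; hence r1c5 = 2.
2 is placed in row 1; hence r1c2 = 1.
Row 1 already has 1; hence r1c4 = 5.
Cage a needs two cells with product 2, so r2c2 = 2.
Row 2 already has 2; hence r2c3 = 4.
5 is placed in column 4, which forces r2c4 = 1.
5 is placed in column 4; hence r3c4 = 4.
4 is placed in row 3, which forces r3c5 = 5.
Column 2 already has 2, so r4c2 = 5.
Column 4 now contains 1; hence r4c4 = 3.
5 is placed in column 2, leaving r5c2 = 4.
Column 4 now contains 4; hence r5c4 = 2.
Row 5 now contains 4, so r5c5 = 1.
5 is placed in row 1, so r1c3 = 3.
Row 2 already has 1; hence r2c1 = 5.
Row 3 already has 5, leaving r3c2 = 3.
Row 4 already has 5, so r4c1 = 2.
Row 4 already has 3, leaving r4c3 = 1.
Column 5 now contains 1, leaving r4c5 = 4.
2 is placed in row 5, which forces r5c3 = 5.
Column 1 now contains 2, leaving r3c1 = 1.
Column 3 now contains 1, which forces r3c3 = 2.
Completed grid: 4 1 3 5 2 / 5 2 4 1 3 / 1 3 2 4 5 / 2 5 1 3 4 / 3 4 5 2 1.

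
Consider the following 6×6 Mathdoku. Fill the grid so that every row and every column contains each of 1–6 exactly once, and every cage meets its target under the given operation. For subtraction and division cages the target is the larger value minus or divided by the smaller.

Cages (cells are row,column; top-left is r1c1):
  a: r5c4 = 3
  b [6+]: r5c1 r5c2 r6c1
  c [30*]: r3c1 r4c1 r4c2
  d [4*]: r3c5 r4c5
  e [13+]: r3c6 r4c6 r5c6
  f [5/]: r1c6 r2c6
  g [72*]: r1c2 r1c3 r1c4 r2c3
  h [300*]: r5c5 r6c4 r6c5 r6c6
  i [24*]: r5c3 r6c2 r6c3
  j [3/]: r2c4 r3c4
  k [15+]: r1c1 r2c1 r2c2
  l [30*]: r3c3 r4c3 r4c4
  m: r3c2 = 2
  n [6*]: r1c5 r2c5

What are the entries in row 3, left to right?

3 2 5 6 1 4

M is a freebie, so r3c2 = 2.
A is a freebie, so r5c4 = 3.
Cage h needs product 300; hence r5c5 = 5.
Cage j needs two cells with quotient 3, leaving r2c4 = 2.
Cage j's pair has quotient 3, so r3c4 = 6.
Row 5 already has 3; hence r5c2 = 1.
In column 3, 5 can only go at r3c3, so r3c3 = 5.
The 3 cells of cage l must have product 30, which forces r4c3 = 6.
Cage l needs product 30, so r4c4 = 1.
1 is placed in row 4; hence r4c5 = 4.
4 is placed in row 4; hence r4c6 = 3.
1 is placed in column 4, so r1c4 = 4.
Cage c needs product 30, so r3c1 = 3.
4 is placed in column 5, which forces r3c5 = 1.
Column 6 now contains 3, so r3c6 = 4.
Cage c has product 30, which forces r4c1 = 2.
Row 4 already has 6, which forces r4c2 = 5.
Column 1 now contains 2, which forces r5c1 = 4.
4 is placed in row 5; hence r5c3 = 2.
Cage e has sum 13, so r5c6 = 6.
Column 1 already has 3, which forces r6c1 = 1.
4 is placed in column 4, so r6c4 = 5.
Row 6 now contains 5, leaving r6c6 = 2.
Cage g needs product 72, leaving r1c2 = 6.
Cage n's pair has product 6, which forces r1c5 = 2.
Cage k has sum 15, so r2c2 = 4.
The two cells of cage n must have product 6, which forces r2c5 = 3.
4 is placed in column 2, so r6c2 = 3.
3 is placed in row 6, leaving r6c3 = 4.
The 4 cells of cage h must have product 300, leaving r6c5 = 6.
Row 1 already has 6, which forces r1c1 = 5.
Cage g has product 72, so r1c3 = 3.
5 is placed in row 1, leaving r1c6 = 1.
The 3 cells of cage k must have sum 15; hence r2c1 = 6.
Row 2 now contains 3, leaving r2c3 = 1.
Column 6 already has 1, leaving r2c6 = 5.
Completed grid: 5 6 3 4 2 1 / 6 4 1 2 3 5 / 3 2 5 6 1 4 / 2 5 6 1 4 3 / 4 1 2 3 5 6 / 1 3 4 5 6 2.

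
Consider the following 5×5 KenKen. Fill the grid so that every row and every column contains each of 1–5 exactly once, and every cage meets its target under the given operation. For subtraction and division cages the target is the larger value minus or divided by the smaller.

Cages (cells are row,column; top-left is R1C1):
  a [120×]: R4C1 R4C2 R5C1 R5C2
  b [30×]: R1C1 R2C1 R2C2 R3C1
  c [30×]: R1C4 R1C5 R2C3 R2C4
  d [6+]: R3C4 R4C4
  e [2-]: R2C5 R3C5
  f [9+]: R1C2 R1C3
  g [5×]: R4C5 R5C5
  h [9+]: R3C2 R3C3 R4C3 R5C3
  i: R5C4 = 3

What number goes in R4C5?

Cage i is a single given cell, leaving R5C4 = 3.
The only place for 4 in row 2 is R2C5.
Cage e's pair has difference 2, leaving R3C5 = 2.
The only place for 4 in column 4 is R3C4.
The two cells of cage d must have sum 6; hence R4C4 = 2.
The 4 cells of cage c must have product 30, leaving R1C5 = 3.
Cage c needs product 30, which forces R2C3 = 2.
Cage b has product 30; hence R1C1 = 2.
Cage h needs sum 9; hence R3C2 = 1.
Cage h has sum 9, which forces R3C3 = 3.
Cage b has product 30, which forces R2C1 = 1.
The 4 cells of cage b must have product 30, leaving R2C2 = 3.
1 is placed in row 2, so R2C4 = 5.
Row 3 now contains 3, leaving R3C1 = 5.
Column 1 now contains 5, leaving R5C1 = 4.
Cage a needs product 120, so R5C2 = 2.
4 is placed in row 5, leaving R5C3 = 1.
Row 5 already has 1, which forces R5C5 = 5.
Column 4 already has 5, so R1C4 = 1.
Column 1 now contains 4, leaving R4C1 = 3.
Cage a has product 120, leaving R4C2 = 5.
Column 3 already has 1, leaving R4C3 = 4.
Column 5 already has 5, so R4C5 = 1.
Column 2 already has 5, which forces R1C2 = 4.
Column 3 already has 4; hence R1C3 = 5.
The full grid is 2 4 5 1 3 / 1 3 2 5 4 / 5 1 3 4 2 / 3 5 4 2 1 / 4 2 1 3 5.

1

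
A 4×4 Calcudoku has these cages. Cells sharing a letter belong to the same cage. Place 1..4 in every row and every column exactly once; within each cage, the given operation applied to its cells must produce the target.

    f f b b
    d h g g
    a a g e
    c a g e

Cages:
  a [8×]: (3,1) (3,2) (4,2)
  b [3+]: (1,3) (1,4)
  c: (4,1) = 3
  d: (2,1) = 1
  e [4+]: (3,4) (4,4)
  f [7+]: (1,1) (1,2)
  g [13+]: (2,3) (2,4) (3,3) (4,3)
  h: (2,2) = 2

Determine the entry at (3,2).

1

Cage d is given, so (2,1) = 1.
H is a freebie, which forces (2,2) = 2.
Row 2 now contains 2, leaving (2,3) = 3.
Cage g needs sum 13, which forces (2,4) = 4.
C is a freebie, which forces (4,1) = 3.
3 is placed in row 4, leaving (4,4) = 1.
3 is placed in column 1, which forces (1,1) = 4.
Cage f's pair has sum 7, which forces (1,2) = 3.
The two cells of cage b must have sum 3; hence (1,3) = 1.
Column 4 now contains 1, leaving (1,4) = 2.
The 3 cells of cage a must have product 8; hence (3,1) = 2.
Cage a has product 8, leaving (3,2) = 1.
2 is placed in row 3, which forces (3,3) = 4.
Column 4 now contains 1; hence (3,4) = 3.
1 is placed in row 4, which forces (4,2) = 4.
4 is placed in column 3, so (4,3) = 2.
The full grid is 4 3 1 2 / 1 2 3 4 / 2 1 4 3 / 3 4 2 1.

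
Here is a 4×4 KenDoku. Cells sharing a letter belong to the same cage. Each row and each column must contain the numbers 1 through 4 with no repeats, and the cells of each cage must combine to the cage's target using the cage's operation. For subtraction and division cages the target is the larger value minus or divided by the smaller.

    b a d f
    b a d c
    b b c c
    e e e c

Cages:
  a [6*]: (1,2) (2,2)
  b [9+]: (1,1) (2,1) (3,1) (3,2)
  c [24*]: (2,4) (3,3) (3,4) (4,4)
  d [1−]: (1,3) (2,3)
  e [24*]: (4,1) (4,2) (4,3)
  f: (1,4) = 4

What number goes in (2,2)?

F is a freebie, leaving (1,4) = 4.
The 4 cells of cage c must have product 24, which forces (3,3) = 4.
Row 2 needs a 4, and only (2,1) is open for it.
Cage e needs product 24, leaving (4,2) = 4.
The only place for 1 in row 4 is (4,4).
In row 2, 1 can only go at (2,3), so (2,3) = 1.
Cage d's pair has difference 1, leaving (1,3) = 2.
Column 3 now contains 2; hence (4,3) = 3.
2 is placed in row 1; hence (1,1) = 1.
2 is placed in row 1, leaving (1,2) = 3.
The two cells of cage a must have product 6; hence (2,2) = 2.
Row 2 now contains 2, which forces (2,4) = 3.
The 4 cells of cage b must have sum 9, which forces (3,1) = 3.
Cage b needs sum 9, leaving (3,2) = 1.
3 is placed in column 4, which forces (3,4) = 2.
3 is placed in row 4; hence (4,1) = 2.
Completed grid: 1 3 2 4 / 4 2 1 3 / 3 1 4 2 / 2 4 3 1.

2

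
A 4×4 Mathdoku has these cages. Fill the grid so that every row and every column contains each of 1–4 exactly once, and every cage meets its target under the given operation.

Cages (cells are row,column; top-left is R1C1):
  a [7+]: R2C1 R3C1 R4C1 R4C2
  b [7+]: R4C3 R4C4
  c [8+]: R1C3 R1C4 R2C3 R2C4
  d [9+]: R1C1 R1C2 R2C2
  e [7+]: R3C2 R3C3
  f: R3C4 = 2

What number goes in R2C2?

2

Cage f is given, leaving R3C4 = 2.
Cage a has sum 7, so R4C2 = 1.
Row 3 needs a 1, and only R3C1 is open for it.
Row 4 needs a 2, and only R4C1 is open for it.
Column 1 already has 2; hence R2C1 = 3.
Column 1 already has 3, so R1C1 = 4.
Cage d has sum 9, which forces R1C2 = 3.
4 is placed in row 1, so R1C4 = 1.
The 3 cells of cage d must have sum 9; hence R2C2 = 2.
Row 2 already has 2; hence R2C3 = 1.
Column 4 already has 1, which forces R2C4 = 4.
3 is placed in column 2; hence R3C2 = 4.
Row 3 already has 4, so R3C3 = 3.
Column 3 now contains 3, which forces R4C3 = 4.
Column 4 already has 4, which forces R4C4 = 3.
Row 1 already has 1, leaving R1C3 = 2.
Completed grid: 4 3 2 1 / 3 2 1 4 / 1 4 3 2 / 2 1 4 3.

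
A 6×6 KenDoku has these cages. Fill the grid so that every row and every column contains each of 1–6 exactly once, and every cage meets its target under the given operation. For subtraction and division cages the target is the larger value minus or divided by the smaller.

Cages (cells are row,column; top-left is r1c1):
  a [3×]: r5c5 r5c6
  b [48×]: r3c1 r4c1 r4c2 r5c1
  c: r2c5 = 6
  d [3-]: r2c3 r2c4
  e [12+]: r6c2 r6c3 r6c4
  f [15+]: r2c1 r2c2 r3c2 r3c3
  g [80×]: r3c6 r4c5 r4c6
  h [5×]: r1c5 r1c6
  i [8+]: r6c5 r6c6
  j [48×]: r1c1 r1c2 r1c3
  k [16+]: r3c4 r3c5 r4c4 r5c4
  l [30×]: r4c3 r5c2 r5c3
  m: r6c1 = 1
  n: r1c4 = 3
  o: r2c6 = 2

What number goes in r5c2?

N is a freebie, which forces r1c4 = 3.
Cage c is given, which forces r2c5 = 6.
Cage o is given, which forces r2c6 = 2.
Cage g needs product 80, so r3c6 = 4.
Cage g has product 80; hence r4c5 = 4.
Cage g needs product 80, which forces r4c6 = 5.
M is a freebie, leaving r6c1 = 1.
Cage h needs two cells with product 5, so r1c5 = 5.
Column 6 now contains 5; hence r1c6 = 1.
The 4 cells of cage b must have product 48, so r5c1 = 4.
Column 6 now contains 1, leaving r5c6 = 3.
Column 5 now contains 5; hence r6c5 = 2.
Column 6 already has 3; hence r6c6 = 6.
Cage k has sum 16, so r3c5 = 3.
Row 5 already has 3, leaving r5c5 = 1.
The only place for 5 in column 1 is r2c1.
In row 2, 3 can only go at r2c2, so r2c2 = 3.
Cage e needs sum 12, leaving r6c3 = 3.
Column 3 already has 3, leaving r4c3 = 1.
1 is placed in column 3, leaving r2c3 = 4.
Cage d needs two cells with difference 3; hence r2c4 = 1.
Cage b needs product 48; hence r3c1 = 2.
Cage b needs product 48, which forces r4c1 = 3.
Row 4 already has 1, leaving r4c2 = 2.
Row 4 now contains 2, which forces r4c4 = 6.
Column 1 now contains 2, which forces r1c1 = 6.
Cage j has product 48, so r1c2 = 4.
Cage j needs product 48, leaving r1c3 = 2.
Cage f has sum 15, which forces r3c2 = 1.
Cage f needs sum 15, so r3c3 = 6.
Column 4 already has 6, leaving r3c4 = 5.
6 is placed in column 3, so r5c3 = 5.
Cage k has sum 16, which forces r5c4 = 2.
Column 2 already has 4, so r6c2 = 5.
5 is placed in column 4, leaving r6c4 = 4.
Row 5 now contains 5, so r5c2 = 6.
Completed grid: 6 4 2 3 5 1 / 5 3 4 1 6 2 / 2 1 6 5 3 4 / 3 2 1 6 4 5 / 4 6 5 2 1 3 / 1 5 3 4 2 6.

6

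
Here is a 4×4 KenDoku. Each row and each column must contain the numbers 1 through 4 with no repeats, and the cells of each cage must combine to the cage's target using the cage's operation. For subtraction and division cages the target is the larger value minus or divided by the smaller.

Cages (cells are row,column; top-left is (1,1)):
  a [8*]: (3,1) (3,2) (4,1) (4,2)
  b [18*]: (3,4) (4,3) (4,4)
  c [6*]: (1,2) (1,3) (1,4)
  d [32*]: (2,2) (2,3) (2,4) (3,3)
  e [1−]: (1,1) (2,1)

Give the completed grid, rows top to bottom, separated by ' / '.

4 3 2 1 / 3 2 1 4 / 2 1 4 3 / 1 4 3 2

The 4 cells of cage d must have product 32, so (3,3) = 4.
Cage b has product 18; hence (3,4) = 3.
Cage b needs product 18, leaving (4,3) = 3.
The 3 cells of cage b must have product 18, so (4,4) = 2.
Cage c needs product 6, leaving (1,2) = 3.
The 3 cells of cage c must have product 6, so (1,3) = 2.
Column 4 already has 2, so (1,4) = 1.
Column 3 now contains 2, so (2,3) = 1.
1 is placed in column 4, leaving (2,4) = 4.
1 is placed in row 1, leaving (1,1) = 4.
The two cells of cage e must have difference 1, leaving (2,1) = 3.
Row 2 already has 4; hence (2,2) = 2.
Column 2 already has 2, which forces (3,2) = 1.
Column 1 already has 4, which forces (4,1) = 1.
Column 2 now contains 1, so (4,2) = 4.
Row 3 already has 1, so (3,1) = 2.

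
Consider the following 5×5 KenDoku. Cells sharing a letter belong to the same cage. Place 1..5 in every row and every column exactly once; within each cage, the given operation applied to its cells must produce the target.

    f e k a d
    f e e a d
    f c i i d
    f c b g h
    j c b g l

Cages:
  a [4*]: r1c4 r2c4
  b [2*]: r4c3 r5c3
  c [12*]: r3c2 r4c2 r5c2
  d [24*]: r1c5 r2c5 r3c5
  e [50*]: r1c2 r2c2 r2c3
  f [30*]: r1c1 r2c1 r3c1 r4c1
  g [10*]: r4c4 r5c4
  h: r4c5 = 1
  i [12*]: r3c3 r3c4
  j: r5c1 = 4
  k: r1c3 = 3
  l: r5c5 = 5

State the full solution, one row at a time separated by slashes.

2 5 3 1 4 / 1 2 5 4 3 / 5 1 4 3 2 / 3 4 2 5 1 / 4 3 1 2 5

Cage e needs product 50; hence r1c2 = 5.
Cage k is a single given cell, leaving r1c3 = 3.
The 3 cells of cage e must have product 50, which forces r2c2 = 2.
Cage e has product 50, leaving r2c3 = 5.
3 is placed in column 3, so r3c3 = 4.
Row 3 now contains 4, leaving r3c4 = 3.
Row 3 already has 3; hence r3c5 = 2.
Cage h is a single given cell; hence r4c5 = 1.
Cage j is given, leaving r5c1 = 4.
Cage l is a single given cell, leaving r5c5 = 5.
2 is placed in column 5, which forces r1c5 = 4.
The 3 cells of cage d must have product 24, which forces r2c5 = 3.
Row 3 already has 3, leaving r3c2 = 1.
Cage c has product 12, so r4c2 = 4.
1 is placed in row 4, which forces r4c3 = 2.
Cage g needs two cells with product 10, which forces r4c4 = 5.
The 3 cells of cage c must have product 12; hence r5c2 = 3.
The two cells of cage b must have product 2, which forces r5c3 = 1.
Row 5 now contains 5; hence r5c4 = 2.
Cage f has product 30, leaving r1c1 = 2.
4 is placed in row 1, which forces r1c4 = 1.
Row 2 already has 3, so r2c1 = 1.
The two cells of cage a must have product 4, which forces r2c4 = 4.
1 is placed in row 3, leaving r3c1 = 5.
Row 4 already has 5, which forces r4c1 = 3.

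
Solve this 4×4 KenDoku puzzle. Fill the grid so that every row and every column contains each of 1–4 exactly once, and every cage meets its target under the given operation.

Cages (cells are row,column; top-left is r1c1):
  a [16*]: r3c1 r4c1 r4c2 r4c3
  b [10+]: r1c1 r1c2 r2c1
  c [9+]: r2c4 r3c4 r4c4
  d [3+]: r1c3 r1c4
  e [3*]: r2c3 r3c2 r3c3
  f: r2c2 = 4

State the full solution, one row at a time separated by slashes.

4 3 2 1 / 3 4 1 2 / 2 1 3 4 / 1 2 4 3

Cage f is a single given cell, so r2c2 = 4.
The 3 cells of cage e must have product 3; hence r2c3 = 1.
Cage a needs product 16, which forces r3c1 = 2.
Cage e needs product 3, which forces r3c2 = 1.
Cage e needs product 3, which forces r3c3 = 3.
3 is placed in row 3, leaving r3c4 = 4.
1 is placed in column 2, which forces r4c2 = 2.
Row 4 already has 2, leaving r4c3 = 4.
Row 4 already has 2, so r4c4 = 3.
Column 1 already has 2; hence r1c1 = 4.
Column 2 already has 4, which forces r1c2 = 3.
1 is placed in column 3; hence r1c3 = 2.
The two cells of cage d must have sum 3; hence r1c4 = 1.
4 is placed in row 2, leaving r2c1 = 3.
3 is placed in column 4; hence r2c4 = 2.
Row 4 already has 4; hence r4c1 = 1.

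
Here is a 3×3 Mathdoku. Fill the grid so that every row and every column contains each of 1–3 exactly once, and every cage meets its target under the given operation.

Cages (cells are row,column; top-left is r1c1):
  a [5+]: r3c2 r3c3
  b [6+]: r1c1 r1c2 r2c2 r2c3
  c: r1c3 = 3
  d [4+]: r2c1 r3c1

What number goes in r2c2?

Cage c is given, which forces r1c3 = 3.
Column 3 already has 3; hence r3c3 = 2.
Cage b has sum 6, which forces r1c1 = 2.
The 4 cells of cage b must have sum 6; hence r1c2 = 1.
Cage b has sum 6; hence r2c2 = 2.
Column 3 already has 2, which forces r2c3 = 1.
2 is placed in row 3, leaving r3c2 = 3.
Row 2 already has 1; hence r2c1 = 3.
Row 3 already has 3, so r3c1 = 1.
Filled in: 2 1 3 / 3 2 1 / 1 3 2.

2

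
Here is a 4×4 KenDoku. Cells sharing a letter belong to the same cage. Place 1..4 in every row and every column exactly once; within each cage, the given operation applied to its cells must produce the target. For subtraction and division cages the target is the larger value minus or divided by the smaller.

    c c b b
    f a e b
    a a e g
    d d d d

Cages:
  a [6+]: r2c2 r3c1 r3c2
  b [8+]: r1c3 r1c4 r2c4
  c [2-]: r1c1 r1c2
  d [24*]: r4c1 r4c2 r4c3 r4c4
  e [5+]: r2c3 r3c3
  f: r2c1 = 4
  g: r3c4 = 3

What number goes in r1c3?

F is a freebie; hence r2c1 = 4.
Cage g is given, leaving r3c4 = 3.
Cage b needs sum 8, leaving r1c4 = 4.
The only place for 2 in row 1 is r1c3.
Cage e needs two cells with sum 5; hence r2c3 = 1.
Cage b has sum 8; hence r2c4 = 2.
Column 3 already has 2, leaving r3c3 = 4.
Column 3 now contains 4, so r4c3 = 3.
Column 4 already has 2, so r4c4 = 1.
1 is placed in row 2, leaving r2c2 = 3.
Row 4 now contains 1, leaving r4c1 = 2.
Cage d has product 24, leaving r4c2 = 4.
The two cells of cage c must have difference 2, which forces r1c1 = 3.
3 is placed in column 2, leaving r1c2 = 1.
2 is placed in column 1, so r3c1 = 1.
The 3 cells of cage a must have sum 6, which forces r3c2 = 2.
Completed grid: 3 1 2 4 / 4 3 1 2 / 1 2 4 3 / 2 4 3 1.

2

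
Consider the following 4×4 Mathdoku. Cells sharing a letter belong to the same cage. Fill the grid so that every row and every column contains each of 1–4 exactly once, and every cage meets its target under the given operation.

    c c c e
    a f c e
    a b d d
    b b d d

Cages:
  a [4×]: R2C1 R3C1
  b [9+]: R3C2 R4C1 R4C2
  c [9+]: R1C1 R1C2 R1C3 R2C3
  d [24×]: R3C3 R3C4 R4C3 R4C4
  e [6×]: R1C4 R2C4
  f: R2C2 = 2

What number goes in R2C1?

Cage f is a single given cell; hence R2C2 = 2.
Row 2 already has 2, which forces R2C4 = 3.
3 is placed in column 4, leaving R1C4 = 2.
Row 2 now contains 3, which forces R2C3 = 1.
Row 2 now contains 1, so R2C1 = 4.
Cage a's pair has product 4, leaving R3C1 = 1.
Row 3 already has 1; hence R3C4 = 4.
4 is placed in column 1, so R4C1 = 2.
Row 4 now contains 2, leaving R4C3 = 3.
Column 4 already has 4, leaving R4C4 = 1.
Column 1 now contains 1, so R1C1 = 3.
The 4 cells of cage c must have sum 9, leaving R1C2 = 1.
3 is placed in column 3, leaving R1C3 = 4.
Row 3 now contains 4, so R3C2 = 3.
3 is placed in column 3, so R3C3 = 2.
Row 4 now contains 1, which forces R4C2 = 4.
Completed grid: 3 1 4 2 / 4 2 1 3 / 1 3 2 4 / 2 4 3 1.

4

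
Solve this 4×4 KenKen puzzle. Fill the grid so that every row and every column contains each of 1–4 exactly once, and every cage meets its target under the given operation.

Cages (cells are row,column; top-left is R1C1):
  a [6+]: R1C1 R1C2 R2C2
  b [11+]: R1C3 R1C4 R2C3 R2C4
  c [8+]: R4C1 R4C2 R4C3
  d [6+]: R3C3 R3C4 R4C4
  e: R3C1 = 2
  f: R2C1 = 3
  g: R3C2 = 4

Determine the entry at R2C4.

F is a freebie, leaving R2C1 = 3.
Cage e is given, which forces R3C1 = 2.
Cage g is given; hence R3C2 = 4.
2 is placed in column 1; hence R1C1 = 1.
The 3 cells of cage a must have sum 6; hence R1C2 = 3.
Cage a needs sum 6, so R2C2 = 2.
1 is placed in column 1, which forces R4C1 = 4.
3 is placed in column 2, so R4C2 = 1.
Row 4 now contains 1, leaving R4C3 = 3.
The 3 cells of cage d must have sum 6, which forces R4C4 = 2.
Cage b has sum 11, leaving R1C3 = 2.
Column 4 already has 2, which forces R1C4 = 4.
The 4 cells of cage b must have sum 11, so R2C3 = 4.
Cage b has sum 11, which forces R2C4 = 1.
3 is placed in column 3; hence R3C3 = 1.
Cage d has sum 6; hence R3C4 = 3.
The full grid is 1 3 2 4 / 3 2 4 1 / 2 4 1 3 / 4 1 3 2.

1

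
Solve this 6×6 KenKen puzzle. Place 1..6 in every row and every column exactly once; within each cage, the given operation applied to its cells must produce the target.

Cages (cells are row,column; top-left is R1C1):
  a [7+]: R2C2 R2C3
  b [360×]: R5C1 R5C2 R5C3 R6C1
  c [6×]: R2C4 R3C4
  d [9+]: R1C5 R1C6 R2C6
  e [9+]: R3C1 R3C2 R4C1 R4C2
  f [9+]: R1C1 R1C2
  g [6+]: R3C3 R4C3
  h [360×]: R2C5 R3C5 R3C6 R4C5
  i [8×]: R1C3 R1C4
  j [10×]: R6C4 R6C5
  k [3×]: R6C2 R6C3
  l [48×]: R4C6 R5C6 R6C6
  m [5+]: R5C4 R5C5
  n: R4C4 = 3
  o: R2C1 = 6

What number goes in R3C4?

Cage o is a single given cell; hence R2C1 = 6.
Cage n is given, which forces R4C4 = 3.
Cage c needs two cells with product 6, which forces R2C4 = 1.
Cage c's pair has product 6, so R3C4 = 6.
Cage h needs product 360, leaving R4C5 = 6.
The only place for 1 in row 5 is R5C5.
The two cells of cage m must have sum 5, leaving R5C4 = 4.
The two cells of cage i must have product 8; hence R1C3 = 4.
Column 4 now contains 4, which forces R1C4 = 2.
Cage b needs product 360; hence R6C1 = 4.
Column 4 now contains 2, so R6C4 = 5.
Row 6 now contains 5, which forces R6C5 = 2.
2 is placed in row 6, which forces R6C6 = 6.
Cage f's pair has sum 9, so R1C1 = 3.
The two cells of cage f must have sum 9; hence R1C2 = 6.
Row 1 already has 3; hence R1C5 = 5.
Cage d has sum 9, so R1C6 = 1.
The 3 cells of cage l must have product 48, so R4C6 = 4.
Column 1 now contains 3, which forces R5C1 = 5.
Row 5 already has 5, so R5C2 = 3.
3 is placed in row 5, so R5C3 = 6.
Column 6 now contains 6; hence R5C6 = 2.
Column 2 already has 3, leaving R6C2 = 1.
Row 6 now contains 1, so R6C3 = 3.
The 3 cells of cage d must have sum 9, leaving R2C6 = 3.
Cage e needs sum 9, so R3C1 = 2.
Cage e needs sum 9, which forces R3C2 = 4.
Row 3 already has 4; hence R3C5 = 3.
Cage h needs product 360, so R3C6 = 5.
Cage e has sum 9, leaving R4C1 = 1.
The 4 cells of cage e must have sum 9, which forces R4C2 = 2.
Row 4 now contains 1, so R4C3 = 5.
Column 2 now contains 2, so R2C2 = 5.
Column 3 already has 5, so R2C3 = 2.
3 is placed in row 2, which forces R2C5 = 4.
5 is placed in row 3, which forces R3C3 = 1.
The full grid is 3 6 4 2 5 1 / 6 5 2 1 4 3 / 2 4 1 6 3 5 / 1 2 5 3 6 4 / 5 3 6 4 1 2 / 4 1 3 5 2 6.

6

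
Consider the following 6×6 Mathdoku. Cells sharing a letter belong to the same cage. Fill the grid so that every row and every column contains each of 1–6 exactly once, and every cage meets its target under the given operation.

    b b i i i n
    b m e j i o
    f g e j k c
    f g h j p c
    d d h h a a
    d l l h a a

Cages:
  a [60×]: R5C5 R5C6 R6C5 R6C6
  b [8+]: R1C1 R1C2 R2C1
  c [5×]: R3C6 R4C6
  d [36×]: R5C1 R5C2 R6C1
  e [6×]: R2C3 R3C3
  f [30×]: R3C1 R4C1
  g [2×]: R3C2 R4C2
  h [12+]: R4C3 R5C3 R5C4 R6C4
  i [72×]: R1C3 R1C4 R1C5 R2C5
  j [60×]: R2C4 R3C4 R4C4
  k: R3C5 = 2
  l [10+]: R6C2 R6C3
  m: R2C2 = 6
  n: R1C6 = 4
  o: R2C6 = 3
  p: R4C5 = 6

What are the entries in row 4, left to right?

5 2 4 3 6 1

Cage n is given, so R1C6 = 4.
Cage m is a single given cell, leaving R2C2 = 6.
O is a freebie, which forces R2C6 = 3.
Cage k is given, leaving R3C5 = 2.
Cage p is a single given cell, so R4C5 = 6.
Column 2 already has 6, leaving R6C2 = 4.
Row 6 now contains 4, which forces R6C3 = 6.
The 4 cells of cage i must have product 72, leaving R1C4 = 6.
Cage e's pair has product 6; hence R2C3 = 2.
Cage i needs product 72, so R2C5 = 4.
The two cells of cage f must have product 30, so R3C1 = 6.
Row 3 already has 2, leaving R3C2 = 1.
The two cells of cage e must have product 6, which forces R3C3 = 3.
Row 3 already has 1, leaving R3C6 = 5.
Row 4 already has 6, leaving R4C1 = 5.
Cage g's pair has product 2, which forces R4C2 = 2.
Column 6 already has 5; hence R4C6 = 1.
Column 1 now contains 6, so R5C1 = 4.
2 is placed in column 2; hence R5C2 = 3.
1 is placed in column 6, so R5C6 = 6.
1 is placed in column 6, so R6C6 = 2.
Cage b needs sum 8, which forces R1C1 = 2.
Column 2 now contains 3, which forces R1C2 = 5.
Column 3 already has 3, so R1C3 = 1.
The 4 cells of cage i must have product 72, which forces R1C5 = 3.
Column 1 now contains 5; hence R2C1 = 1.
4 is placed in row 2, which forces R2C4 = 5.
Row 3 already has 5; hence R3C4 = 4.
Row 4 already has 1, so R4C3 = 4.
Cage j has product 60, so R4C4 = 3.
1 is placed in column 3, leaving R5C3 = 5.
Cage h has sum 12, which forces R5C4 = 2.
Row 5 now contains 5, so R5C5 = 1.
2 is placed in row 6, so R6C1 = 3.
Column 4 now contains 5, leaving R6C4 = 1.
Column 5 now contains 1, which forces R6C5 = 5.
The full grid is 2 5 1 6 3 4 / 1 6 2 5 4 3 / 6 1 3 4 2 5 / 5 2 4 3 6 1 / 4 3 5 2 1 6 / 3 4 6 1 5 2.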